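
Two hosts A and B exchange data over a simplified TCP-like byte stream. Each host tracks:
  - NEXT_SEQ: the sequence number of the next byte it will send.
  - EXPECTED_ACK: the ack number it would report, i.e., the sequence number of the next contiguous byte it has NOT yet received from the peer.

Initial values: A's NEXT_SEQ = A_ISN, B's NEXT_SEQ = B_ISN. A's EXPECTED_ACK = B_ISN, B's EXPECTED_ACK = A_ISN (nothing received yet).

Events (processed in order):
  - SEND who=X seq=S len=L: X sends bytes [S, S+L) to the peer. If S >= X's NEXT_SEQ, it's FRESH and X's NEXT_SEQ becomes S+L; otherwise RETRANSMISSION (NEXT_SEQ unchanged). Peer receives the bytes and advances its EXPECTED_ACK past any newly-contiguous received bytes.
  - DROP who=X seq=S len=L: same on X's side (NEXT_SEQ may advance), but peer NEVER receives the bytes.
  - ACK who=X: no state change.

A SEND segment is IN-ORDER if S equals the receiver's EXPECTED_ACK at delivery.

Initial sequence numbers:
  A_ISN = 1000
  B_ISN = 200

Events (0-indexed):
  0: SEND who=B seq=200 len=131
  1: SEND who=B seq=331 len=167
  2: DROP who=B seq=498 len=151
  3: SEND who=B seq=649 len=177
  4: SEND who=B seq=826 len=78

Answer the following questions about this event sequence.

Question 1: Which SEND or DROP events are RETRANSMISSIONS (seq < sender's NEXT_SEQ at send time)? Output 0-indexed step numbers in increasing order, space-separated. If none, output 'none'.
Step 0: SEND seq=200 -> fresh
Step 1: SEND seq=331 -> fresh
Step 2: DROP seq=498 -> fresh
Step 3: SEND seq=649 -> fresh
Step 4: SEND seq=826 -> fresh

Answer: none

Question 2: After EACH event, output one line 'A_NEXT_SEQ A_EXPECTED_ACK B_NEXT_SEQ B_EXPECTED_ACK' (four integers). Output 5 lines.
1000 331 331 1000
1000 498 498 1000
1000 498 649 1000
1000 498 826 1000
1000 498 904 1000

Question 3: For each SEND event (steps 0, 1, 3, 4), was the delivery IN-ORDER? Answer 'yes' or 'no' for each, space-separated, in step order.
Answer: yes yes no no

Derivation:
Step 0: SEND seq=200 -> in-order
Step 1: SEND seq=331 -> in-order
Step 3: SEND seq=649 -> out-of-order
Step 4: SEND seq=826 -> out-of-order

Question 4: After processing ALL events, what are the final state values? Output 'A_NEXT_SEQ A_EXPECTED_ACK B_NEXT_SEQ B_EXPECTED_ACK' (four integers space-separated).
After event 0: A_seq=1000 A_ack=331 B_seq=331 B_ack=1000
After event 1: A_seq=1000 A_ack=498 B_seq=498 B_ack=1000
After event 2: A_seq=1000 A_ack=498 B_seq=649 B_ack=1000
After event 3: A_seq=1000 A_ack=498 B_seq=826 B_ack=1000
After event 4: A_seq=1000 A_ack=498 B_seq=904 B_ack=1000

Answer: 1000 498 904 1000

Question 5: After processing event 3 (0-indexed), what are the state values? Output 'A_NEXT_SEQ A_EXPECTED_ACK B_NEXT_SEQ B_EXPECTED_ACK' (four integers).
After event 0: A_seq=1000 A_ack=331 B_seq=331 B_ack=1000
After event 1: A_seq=1000 A_ack=498 B_seq=498 B_ack=1000
After event 2: A_seq=1000 A_ack=498 B_seq=649 B_ack=1000
After event 3: A_seq=1000 A_ack=498 B_seq=826 B_ack=1000

1000 498 826 1000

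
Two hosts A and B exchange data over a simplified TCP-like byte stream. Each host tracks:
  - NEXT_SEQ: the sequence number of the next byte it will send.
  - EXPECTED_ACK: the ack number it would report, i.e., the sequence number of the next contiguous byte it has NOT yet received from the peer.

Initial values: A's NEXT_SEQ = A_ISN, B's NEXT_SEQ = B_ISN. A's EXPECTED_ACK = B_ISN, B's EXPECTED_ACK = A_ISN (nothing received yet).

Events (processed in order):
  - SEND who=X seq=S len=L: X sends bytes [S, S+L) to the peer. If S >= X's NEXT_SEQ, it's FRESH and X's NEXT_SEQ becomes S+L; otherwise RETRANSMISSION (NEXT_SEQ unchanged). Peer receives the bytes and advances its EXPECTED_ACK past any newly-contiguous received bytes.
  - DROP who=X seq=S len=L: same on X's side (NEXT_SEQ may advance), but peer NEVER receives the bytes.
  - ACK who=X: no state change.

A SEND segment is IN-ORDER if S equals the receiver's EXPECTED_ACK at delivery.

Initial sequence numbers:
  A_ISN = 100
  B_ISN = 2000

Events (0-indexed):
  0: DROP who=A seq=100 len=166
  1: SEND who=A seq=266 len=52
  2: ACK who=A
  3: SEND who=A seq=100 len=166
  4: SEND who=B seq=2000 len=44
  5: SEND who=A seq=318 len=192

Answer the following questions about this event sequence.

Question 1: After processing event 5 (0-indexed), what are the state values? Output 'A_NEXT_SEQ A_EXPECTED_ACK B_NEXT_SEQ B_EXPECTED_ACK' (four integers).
After event 0: A_seq=266 A_ack=2000 B_seq=2000 B_ack=100
After event 1: A_seq=318 A_ack=2000 B_seq=2000 B_ack=100
After event 2: A_seq=318 A_ack=2000 B_seq=2000 B_ack=100
After event 3: A_seq=318 A_ack=2000 B_seq=2000 B_ack=318
After event 4: A_seq=318 A_ack=2044 B_seq=2044 B_ack=318
After event 5: A_seq=510 A_ack=2044 B_seq=2044 B_ack=510

510 2044 2044 510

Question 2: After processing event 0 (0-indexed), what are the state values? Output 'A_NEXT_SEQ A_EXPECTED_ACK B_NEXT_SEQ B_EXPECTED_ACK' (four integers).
After event 0: A_seq=266 A_ack=2000 B_seq=2000 B_ack=100

266 2000 2000 100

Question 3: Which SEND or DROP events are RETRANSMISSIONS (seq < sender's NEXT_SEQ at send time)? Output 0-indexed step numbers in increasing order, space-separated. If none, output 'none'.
Step 0: DROP seq=100 -> fresh
Step 1: SEND seq=266 -> fresh
Step 3: SEND seq=100 -> retransmit
Step 4: SEND seq=2000 -> fresh
Step 5: SEND seq=318 -> fresh

Answer: 3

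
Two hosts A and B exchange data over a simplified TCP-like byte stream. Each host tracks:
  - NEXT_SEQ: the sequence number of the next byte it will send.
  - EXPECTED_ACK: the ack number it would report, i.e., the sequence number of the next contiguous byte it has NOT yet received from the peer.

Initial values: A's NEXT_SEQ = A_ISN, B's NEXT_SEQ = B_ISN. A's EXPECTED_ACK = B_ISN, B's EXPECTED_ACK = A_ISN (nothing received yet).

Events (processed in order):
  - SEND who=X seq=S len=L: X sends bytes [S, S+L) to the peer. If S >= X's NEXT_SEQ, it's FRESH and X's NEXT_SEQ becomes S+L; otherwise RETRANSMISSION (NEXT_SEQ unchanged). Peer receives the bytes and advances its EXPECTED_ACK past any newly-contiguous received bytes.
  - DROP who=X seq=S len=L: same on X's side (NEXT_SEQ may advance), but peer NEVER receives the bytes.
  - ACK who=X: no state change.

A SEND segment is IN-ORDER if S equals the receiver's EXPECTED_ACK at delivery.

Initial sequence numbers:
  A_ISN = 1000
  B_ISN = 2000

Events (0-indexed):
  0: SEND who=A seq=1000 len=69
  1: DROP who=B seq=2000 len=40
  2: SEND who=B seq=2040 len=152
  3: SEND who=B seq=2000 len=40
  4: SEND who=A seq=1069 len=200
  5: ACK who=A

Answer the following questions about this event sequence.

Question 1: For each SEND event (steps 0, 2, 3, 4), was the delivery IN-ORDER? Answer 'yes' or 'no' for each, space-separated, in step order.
Step 0: SEND seq=1000 -> in-order
Step 2: SEND seq=2040 -> out-of-order
Step 3: SEND seq=2000 -> in-order
Step 4: SEND seq=1069 -> in-order

Answer: yes no yes yes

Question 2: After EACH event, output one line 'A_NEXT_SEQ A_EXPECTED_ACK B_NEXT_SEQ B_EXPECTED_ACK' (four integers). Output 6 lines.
1069 2000 2000 1069
1069 2000 2040 1069
1069 2000 2192 1069
1069 2192 2192 1069
1269 2192 2192 1269
1269 2192 2192 1269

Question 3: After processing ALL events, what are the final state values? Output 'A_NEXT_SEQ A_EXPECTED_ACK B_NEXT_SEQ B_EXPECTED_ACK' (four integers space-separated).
Answer: 1269 2192 2192 1269

Derivation:
After event 0: A_seq=1069 A_ack=2000 B_seq=2000 B_ack=1069
After event 1: A_seq=1069 A_ack=2000 B_seq=2040 B_ack=1069
After event 2: A_seq=1069 A_ack=2000 B_seq=2192 B_ack=1069
After event 3: A_seq=1069 A_ack=2192 B_seq=2192 B_ack=1069
After event 4: A_seq=1269 A_ack=2192 B_seq=2192 B_ack=1269
After event 5: A_seq=1269 A_ack=2192 B_seq=2192 B_ack=1269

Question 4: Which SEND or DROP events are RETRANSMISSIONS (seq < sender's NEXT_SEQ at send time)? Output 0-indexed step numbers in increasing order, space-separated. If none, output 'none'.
Answer: 3

Derivation:
Step 0: SEND seq=1000 -> fresh
Step 1: DROP seq=2000 -> fresh
Step 2: SEND seq=2040 -> fresh
Step 3: SEND seq=2000 -> retransmit
Step 4: SEND seq=1069 -> fresh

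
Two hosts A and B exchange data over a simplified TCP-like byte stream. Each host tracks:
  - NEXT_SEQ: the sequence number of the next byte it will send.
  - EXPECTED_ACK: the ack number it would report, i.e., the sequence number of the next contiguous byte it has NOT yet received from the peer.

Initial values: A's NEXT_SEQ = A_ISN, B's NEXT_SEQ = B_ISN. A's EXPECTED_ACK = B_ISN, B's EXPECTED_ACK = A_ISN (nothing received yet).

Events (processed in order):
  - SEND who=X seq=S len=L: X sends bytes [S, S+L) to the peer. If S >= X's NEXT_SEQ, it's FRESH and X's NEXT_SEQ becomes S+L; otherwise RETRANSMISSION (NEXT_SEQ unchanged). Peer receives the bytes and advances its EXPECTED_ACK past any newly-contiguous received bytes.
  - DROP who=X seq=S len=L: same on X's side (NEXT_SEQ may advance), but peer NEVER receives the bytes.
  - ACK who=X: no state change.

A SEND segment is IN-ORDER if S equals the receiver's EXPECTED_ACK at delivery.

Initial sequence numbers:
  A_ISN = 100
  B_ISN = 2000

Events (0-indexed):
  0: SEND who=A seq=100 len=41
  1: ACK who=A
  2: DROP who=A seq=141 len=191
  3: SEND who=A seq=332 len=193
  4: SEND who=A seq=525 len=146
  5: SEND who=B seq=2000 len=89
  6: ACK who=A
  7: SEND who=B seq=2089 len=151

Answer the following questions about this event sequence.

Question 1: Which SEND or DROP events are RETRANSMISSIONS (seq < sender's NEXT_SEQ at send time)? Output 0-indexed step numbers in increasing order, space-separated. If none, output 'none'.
Step 0: SEND seq=100 -> fresh
Step 2: DROP seq=141 -> fresh
Step 3: SEND seq=332 -> fresh
Step 4: SEND seq=525 -> fresh
Step 5: SEND seq=2000 -> fresh
Step 7: SEND seq=2089 -> fresh

Answer: none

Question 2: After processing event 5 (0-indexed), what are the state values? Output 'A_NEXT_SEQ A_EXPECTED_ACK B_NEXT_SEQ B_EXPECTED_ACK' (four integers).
After event 0: A_seq=141 A_ack=2000 B_seq=2000 B_ack=141
After event 1: A_seq=141 A_ack=2000 B_seq=2000 B_ack=141
After event 2: A_seq=332 A_ack=2000 B_seq=2000 B_ack=141
After event 3: A_seq=525 A_ack=2000 B_seq=2000 B_ack=141
After event 4: A_seq=671 A_ack=2000 B_seq=2000 B_ack=141
After event 5: A_seq=671 A_ack=2089 B_seq=2089 B_ack=141

671 2089 2089 141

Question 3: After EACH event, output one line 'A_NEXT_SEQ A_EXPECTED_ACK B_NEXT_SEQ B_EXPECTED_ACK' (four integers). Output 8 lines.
141 2000 2000 141
141 2000 2000 141
332 2000 2000 141
525 2000 2000 141
671 2000 2000 141
671 2089 2089 141
671 2089 2089 141
671 2240 2240 141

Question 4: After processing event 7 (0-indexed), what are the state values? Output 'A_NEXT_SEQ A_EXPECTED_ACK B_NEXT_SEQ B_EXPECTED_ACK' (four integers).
After event 0: A_seq=141 A_ack=2000 B_seq=2000 B_ack=141
After event 1: A_seq=141 A_ack=2000 B_seq=2000 B_ack=141
After event 2: A_seq=332 A_ack=2000 B_seq=2000 B_ack=141
After event 3: A_seq=525 A_ack=2000 B_seq=2000 B_ack=141
After event 4: A_seq=671 A_ack=2000 B_seq=2000 B_ack=141
After event 5: A_seq=671 A_ack=2089 B_seq=2089 B_ack=141
After event 6: A_seq=671 A_ack=2089 B_seq=2089 B_ack=141
After event 7: A_seq=671 A_ack=2240 B_seq=2240 B_ack=141

671 2240 2240 141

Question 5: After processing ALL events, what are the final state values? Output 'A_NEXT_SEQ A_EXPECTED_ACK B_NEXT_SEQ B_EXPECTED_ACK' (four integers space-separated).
Answer: 671 2240 2240 141

Derivation:
After event 0: A_seq=141 A_ack=2000 B_seq=2000 B_ack=141
After event 1: A_seq=141 A_ack=2000 B_seq=2000 B_ack=141
After event 2: A_seq=332 A_ack=2000 B_seq=2000 B_ack=141
After event 3: A_seq=525 A_ack=2000 B_seq=2000 B_ack=141
After event 4: A_seq=671 A_ack=2000 B_seq=2000 B_ack=141
After event 5: A_seq=671 A_ack=2089 B_seq=2089 B_ack=141
After event 6: A_seq=671 A_ack=2089 B_seq=2089 B_ack=141
After event 7: A_seq=671 A_ack=2240 B_seq=2240 B_ack=141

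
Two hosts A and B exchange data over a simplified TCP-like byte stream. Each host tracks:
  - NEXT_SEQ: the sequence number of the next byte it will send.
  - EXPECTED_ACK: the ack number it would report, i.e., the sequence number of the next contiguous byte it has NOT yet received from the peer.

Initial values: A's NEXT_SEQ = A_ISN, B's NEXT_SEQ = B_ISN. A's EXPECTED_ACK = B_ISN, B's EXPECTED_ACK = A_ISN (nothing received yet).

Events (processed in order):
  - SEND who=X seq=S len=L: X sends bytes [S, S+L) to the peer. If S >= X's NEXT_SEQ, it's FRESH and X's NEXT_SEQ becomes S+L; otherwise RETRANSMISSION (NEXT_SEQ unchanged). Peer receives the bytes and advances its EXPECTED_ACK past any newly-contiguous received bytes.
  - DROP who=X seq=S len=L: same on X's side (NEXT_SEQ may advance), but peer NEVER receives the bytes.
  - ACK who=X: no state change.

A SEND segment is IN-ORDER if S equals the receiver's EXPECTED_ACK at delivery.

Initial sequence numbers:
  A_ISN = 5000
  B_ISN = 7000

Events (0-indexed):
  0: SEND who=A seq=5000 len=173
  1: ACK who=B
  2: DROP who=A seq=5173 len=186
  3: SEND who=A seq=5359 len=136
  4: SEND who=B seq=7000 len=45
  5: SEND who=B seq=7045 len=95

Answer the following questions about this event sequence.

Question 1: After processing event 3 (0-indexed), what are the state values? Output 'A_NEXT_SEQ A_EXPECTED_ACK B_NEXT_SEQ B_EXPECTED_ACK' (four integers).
After event 0: A_seq=5173 A_ack=7000 B_seq=7000 B_ack=5173
After event 1: A_seq=5173 A_ack=7000 B_seq=7000 B_ack=5173
After event 2: A_seq=5359 A_ack=7000 B_seq=7000 B_ack=5173
After event 3: A_seq=5495 A_ack=7000 B_seq=7000 B_ack=5173

5495 7000 7000 5173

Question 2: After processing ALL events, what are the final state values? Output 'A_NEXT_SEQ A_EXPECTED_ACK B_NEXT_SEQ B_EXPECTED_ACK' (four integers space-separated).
After event 0: A_seq=5173 A_ack=7000 B_seq=7000 B_ack=5173
After event 1: A_seq=5173 A_ack=7000 B_seq=7000 B_ack=5173
After event 2: A_seq=5359 A_ack=7000 B_seq=7000 B_ack=5173
After event 3: A_seq=5495 A_ack=7000 B_seq=7000 B_ack=5173
After event 4: A_seq=5495 A_ack=7045 B_seq=7045 B_ack=5173
After event 5: A_seq=5495 A_ack=7140 B_seq=7140 B_ack=5173

Answer: 5495 7140 7140 5173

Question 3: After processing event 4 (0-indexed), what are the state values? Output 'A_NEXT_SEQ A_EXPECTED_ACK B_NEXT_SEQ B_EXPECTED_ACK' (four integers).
After event 0: A_seq=5173 A_ack=7000 B_seq=7000 B_ack=5173
After event 1: A_seq=5173 A_ack=7000 B_seq=7000 B_ack=5173
After event 2: A_seq=5359 A_ack=7000 B_seq=7000 B_ack=5173
After event 3: A_seq=5495 A_ack=7000 B_seq=7000 B_ack=5173
After event 4: A_seq=5495 A_ack=7045 B_seq=7045 B_ack=5173

5495 7045 7045 5173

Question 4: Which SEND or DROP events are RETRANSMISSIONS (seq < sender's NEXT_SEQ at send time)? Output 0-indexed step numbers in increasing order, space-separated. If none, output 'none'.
Answer: none

Derivation:
Step 0: SEND seq=5000 -> fresh
Step 2: DROP seq=5173 -> fresh
Step 3: SEND seq=5359 -> fresh
Step 4: SEND seq=7000 -> fresh
Step 5: SEND seq=7045 -> fresh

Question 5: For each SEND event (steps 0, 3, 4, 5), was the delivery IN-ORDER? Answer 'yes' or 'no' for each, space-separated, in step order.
Step 0: SEND seq=5000 -> in-order
Step 3: SEND seq=5359 -> out-of-order
Step 4: SEND seq=7000 -> in-order
Step 5: SEND seq=7045 -> in-order

Answer: yes no yes yes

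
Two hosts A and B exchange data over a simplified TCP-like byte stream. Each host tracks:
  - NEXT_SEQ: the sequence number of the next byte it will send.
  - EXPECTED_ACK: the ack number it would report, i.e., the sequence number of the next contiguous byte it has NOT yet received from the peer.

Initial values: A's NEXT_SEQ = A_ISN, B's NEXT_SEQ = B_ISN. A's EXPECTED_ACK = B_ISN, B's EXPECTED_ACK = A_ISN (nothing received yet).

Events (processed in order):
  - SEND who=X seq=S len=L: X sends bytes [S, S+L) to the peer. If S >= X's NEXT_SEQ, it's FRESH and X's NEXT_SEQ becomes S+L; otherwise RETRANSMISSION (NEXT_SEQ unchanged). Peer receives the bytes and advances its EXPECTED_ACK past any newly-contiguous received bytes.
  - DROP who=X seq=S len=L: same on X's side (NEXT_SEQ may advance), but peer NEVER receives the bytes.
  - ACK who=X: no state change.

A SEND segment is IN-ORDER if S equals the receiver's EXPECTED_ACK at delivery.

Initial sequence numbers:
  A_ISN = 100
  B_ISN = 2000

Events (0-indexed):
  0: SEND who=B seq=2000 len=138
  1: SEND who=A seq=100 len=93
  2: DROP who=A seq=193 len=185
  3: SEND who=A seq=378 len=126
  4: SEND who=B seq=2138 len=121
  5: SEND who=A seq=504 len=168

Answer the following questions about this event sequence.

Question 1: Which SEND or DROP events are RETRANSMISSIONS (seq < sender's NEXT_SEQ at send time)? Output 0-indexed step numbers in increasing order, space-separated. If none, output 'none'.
Step 0: SEND seq=2000 -> fresh
Step 1: SEND seq=100 -> fresh
Step 2: DROP seq=193 -> fresh
Step 3: SEND seq=378 -> fresh
Step 4: SEND seq=2138 -> fresh
Step 5: SEND seq=504 -> fresh

Answer: none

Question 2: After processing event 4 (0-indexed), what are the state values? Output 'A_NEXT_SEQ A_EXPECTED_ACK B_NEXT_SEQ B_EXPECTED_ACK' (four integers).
After event 0: A_seq=100 A_ack=2138 B_seq=2138 B_ack=100
After event 1: A_seq=193 A_ack=2138 B_seq=2138 B_ack=193
After event 2: A_seq=378 A_ack=2138 B_seq=2138 B_ack=193
After event 3: A_seq=504 A_ack=2138 B_seq=2138 B_ack=193
After event 4: A_seq=504 A_ack=2259 B_seq=2259 B_ack=193

504 2259 2259 193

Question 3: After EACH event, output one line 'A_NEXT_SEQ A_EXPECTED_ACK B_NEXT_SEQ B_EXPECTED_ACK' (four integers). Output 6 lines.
100 2138 2138 100
193 2138 2138 193
378 2138 2138 193
504 2138 2138 193
504 2259 2259 193
672 2259 2259 193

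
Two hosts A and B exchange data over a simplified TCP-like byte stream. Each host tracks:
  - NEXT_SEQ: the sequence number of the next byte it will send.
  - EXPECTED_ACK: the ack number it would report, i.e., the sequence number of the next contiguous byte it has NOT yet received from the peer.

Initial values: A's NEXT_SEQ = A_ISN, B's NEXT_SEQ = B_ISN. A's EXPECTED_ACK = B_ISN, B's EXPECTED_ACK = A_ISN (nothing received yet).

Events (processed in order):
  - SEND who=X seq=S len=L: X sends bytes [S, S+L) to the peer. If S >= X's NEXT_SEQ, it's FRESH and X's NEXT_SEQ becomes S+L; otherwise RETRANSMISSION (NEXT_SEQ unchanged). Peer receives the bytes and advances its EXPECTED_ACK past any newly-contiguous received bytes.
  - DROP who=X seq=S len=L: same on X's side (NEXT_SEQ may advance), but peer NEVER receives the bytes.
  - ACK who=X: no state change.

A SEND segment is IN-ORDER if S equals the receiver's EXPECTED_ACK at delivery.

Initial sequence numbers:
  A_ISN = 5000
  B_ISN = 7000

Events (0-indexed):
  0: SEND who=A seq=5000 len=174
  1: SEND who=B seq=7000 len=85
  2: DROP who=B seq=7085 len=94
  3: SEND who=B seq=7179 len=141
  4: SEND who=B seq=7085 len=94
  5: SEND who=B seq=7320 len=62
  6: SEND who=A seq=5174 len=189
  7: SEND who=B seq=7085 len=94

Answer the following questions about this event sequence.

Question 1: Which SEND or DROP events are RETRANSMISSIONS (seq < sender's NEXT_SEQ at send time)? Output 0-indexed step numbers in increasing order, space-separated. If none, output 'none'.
Answer: 4 7

Derivation:
Step 0: SEND seq=5000 -> fresh
Step 1: SEND seq=7000 -> fresh
Step 2: DROP seq=7085 -> fresh
Step 3: SEND seq=7179 -> fresh
Step 4: SEND seq=7085 -> retransmit
Step 5: SEND seq=7320 -> fresh
Step 6: SEND seq=5174 -> fresh
Step 7: SEND seq=7085 -> retransmit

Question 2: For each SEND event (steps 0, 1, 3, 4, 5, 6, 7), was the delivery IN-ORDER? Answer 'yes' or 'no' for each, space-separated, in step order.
Step 0: SEND seq=5000 -> in-order
Step 1: SEND seq=7000 -> in-order
Step 3: SEND seq=7179 -> out-of-order
Step 4: SEND seq=7085 -> in-order
Step 5: SEND seq=7320 -> in-order
Step 6: SEND seq=5174 -> in-order
Step 7: SEND seq=7085 -> out-of-order

Answer: yes yes no yes yes yes no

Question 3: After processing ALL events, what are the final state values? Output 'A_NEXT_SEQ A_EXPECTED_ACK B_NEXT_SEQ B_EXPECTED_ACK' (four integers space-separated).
Answer: 5363 7382 7382 5363

Derivation:
After event 0: A_seq=5174 A_ack=7000 B_seq=7000 B_ack=5174
After event 1: A_seq=5174 A_ack=7085 B_seq=7085 B_ack=5174
After event 2: A_seq=5174 A_ack=7085 B_seq=7179 B_ack=5174
After event 3: A_seq=5174 A_ack=7085 B_seq=7320 B_ack=5174
After event 4: A_seq=5174 A_ack=7320 B_seq=7320 B_ack=5174
After event 5: A_seq=5174 A_ack=7382 B_seq=7382 B_ack=5174
After event 6: A_seq=5363 A_ack=7382 B_seq=7382 B_ack=5363
After event 7: A_seq=5363 A_ack=7382 B_seq=7382 B_ack=5363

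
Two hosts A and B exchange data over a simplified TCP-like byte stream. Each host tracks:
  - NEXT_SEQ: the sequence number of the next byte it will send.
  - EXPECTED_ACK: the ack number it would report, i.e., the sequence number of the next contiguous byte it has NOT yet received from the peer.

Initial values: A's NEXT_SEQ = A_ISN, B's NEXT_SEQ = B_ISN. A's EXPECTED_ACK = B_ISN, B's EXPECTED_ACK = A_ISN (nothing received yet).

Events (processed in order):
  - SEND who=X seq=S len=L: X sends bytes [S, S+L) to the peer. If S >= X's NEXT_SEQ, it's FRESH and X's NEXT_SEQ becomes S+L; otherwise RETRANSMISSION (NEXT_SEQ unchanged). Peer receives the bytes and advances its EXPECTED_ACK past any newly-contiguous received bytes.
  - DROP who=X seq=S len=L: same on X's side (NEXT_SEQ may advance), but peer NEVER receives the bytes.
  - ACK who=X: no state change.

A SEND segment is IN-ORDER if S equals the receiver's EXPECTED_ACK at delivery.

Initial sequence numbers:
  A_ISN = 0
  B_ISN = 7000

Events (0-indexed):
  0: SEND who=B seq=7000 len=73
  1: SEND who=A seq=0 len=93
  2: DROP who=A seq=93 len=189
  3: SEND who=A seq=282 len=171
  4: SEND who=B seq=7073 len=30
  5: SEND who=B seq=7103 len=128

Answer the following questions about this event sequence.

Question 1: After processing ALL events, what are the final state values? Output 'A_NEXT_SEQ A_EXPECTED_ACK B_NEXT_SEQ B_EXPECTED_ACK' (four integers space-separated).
Answer: 453 7231 7231 93

Derivation:
After event 0: A_seq=0 A_ack=7073 B_seq=7073 B_ack=0
After event 1: A_seq=93 A_ack=7073 B_seq=7073 B_ack=93
After event 2: A_seq=282 A_ack=7073 B_seq=7073 B_ack=93
After event 3: A_seq=453 A_ack=7073 B_seq=7073 B_ack=93
After event 4: A_seq=453 A_ack=7103 B_seq=7103 B_ack=93
After event 5: A_seq=453 A_ack=7231 B_seq=7231 B_ack=93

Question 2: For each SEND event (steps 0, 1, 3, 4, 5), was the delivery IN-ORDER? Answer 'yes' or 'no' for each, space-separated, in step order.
Step 0: SEND seq=7000 -> in-order
Step 1: SEND seq=0 -> in-order
Step 3: SEND seq=282 -> out-of-order
Step 4: SEND seq=7073 -> in-order
Step 5: SEND seq=7103 -> in-order

Answer: yes yes no yes yes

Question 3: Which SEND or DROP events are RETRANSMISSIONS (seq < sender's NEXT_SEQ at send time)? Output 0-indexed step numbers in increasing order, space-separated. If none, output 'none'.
Step 0: SEND seq=7000 -> fresh
Step 1: SEND seq=0 -> fresh
Step 2: DROP seq=93 -> fresh
Step 3: SEND seq=282 -> fresh
Step 4: SEND seq=7073 -> fresh
Step 5: SEND seq=7103 -> fresh

Answer: none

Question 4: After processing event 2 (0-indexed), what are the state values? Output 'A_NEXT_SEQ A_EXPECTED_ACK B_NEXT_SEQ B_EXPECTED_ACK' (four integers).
After event 0: A_seq=0 A_ack=7073 B_seq=7073 B_ack=0
After event 1: A_seq=93 A_ack=7073 B_seq=7073 B_ack=93
After event 2: A_seq=282 A_ack=7073 B_seq=7073 B_ack=93

282 7073 7073 93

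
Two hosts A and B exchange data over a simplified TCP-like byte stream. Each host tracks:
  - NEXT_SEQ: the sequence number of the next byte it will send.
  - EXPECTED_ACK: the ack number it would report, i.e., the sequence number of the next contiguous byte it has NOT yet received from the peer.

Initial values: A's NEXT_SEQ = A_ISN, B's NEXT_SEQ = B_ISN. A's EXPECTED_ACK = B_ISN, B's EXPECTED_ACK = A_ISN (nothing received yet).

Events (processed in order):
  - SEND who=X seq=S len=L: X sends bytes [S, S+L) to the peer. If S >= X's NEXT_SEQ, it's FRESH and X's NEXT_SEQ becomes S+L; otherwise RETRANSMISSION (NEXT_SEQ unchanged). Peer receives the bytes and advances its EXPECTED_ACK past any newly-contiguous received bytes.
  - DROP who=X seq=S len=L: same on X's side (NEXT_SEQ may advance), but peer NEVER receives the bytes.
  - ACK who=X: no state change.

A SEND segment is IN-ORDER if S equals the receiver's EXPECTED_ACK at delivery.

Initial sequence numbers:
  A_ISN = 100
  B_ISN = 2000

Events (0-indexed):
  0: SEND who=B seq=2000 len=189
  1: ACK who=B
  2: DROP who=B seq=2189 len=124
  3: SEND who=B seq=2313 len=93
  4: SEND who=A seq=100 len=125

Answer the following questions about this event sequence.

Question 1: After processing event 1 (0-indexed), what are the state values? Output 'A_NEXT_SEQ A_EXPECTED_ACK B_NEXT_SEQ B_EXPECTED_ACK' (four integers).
After event 0: A_seq=100 A_ack=2189 B_seq=2189 B_ack=100
After event 1: A_seq=100 A_ack=2189 B_seq=2189 B_ack=100

100 2189 2189 100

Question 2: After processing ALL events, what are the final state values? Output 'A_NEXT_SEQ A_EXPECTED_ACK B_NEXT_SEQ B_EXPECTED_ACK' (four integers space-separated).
After event 0: A_seq=100 A_ack=2189 B_seq=2189 B_ack=100
After event 1: A_seq=100 A_ack=2189 B_seq=2189 B_ack=100
After event 2: A_seq=100 A_ack=2189 B_seq=2313 B_ack=100
After event 3: A_seq=100 A_ack=2189 B_seq=2406 B_ack=100
After event 4: A_seq=225 A_ack=2189 B_seq=2406 B_ack=225

Answer: 225 2189 2406 225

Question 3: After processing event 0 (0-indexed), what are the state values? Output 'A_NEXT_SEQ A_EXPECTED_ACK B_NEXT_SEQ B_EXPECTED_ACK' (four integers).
After event 0: A_seq=100 A_ack=2189 B_seq=2189 B_ack=100

100 2189 2189 100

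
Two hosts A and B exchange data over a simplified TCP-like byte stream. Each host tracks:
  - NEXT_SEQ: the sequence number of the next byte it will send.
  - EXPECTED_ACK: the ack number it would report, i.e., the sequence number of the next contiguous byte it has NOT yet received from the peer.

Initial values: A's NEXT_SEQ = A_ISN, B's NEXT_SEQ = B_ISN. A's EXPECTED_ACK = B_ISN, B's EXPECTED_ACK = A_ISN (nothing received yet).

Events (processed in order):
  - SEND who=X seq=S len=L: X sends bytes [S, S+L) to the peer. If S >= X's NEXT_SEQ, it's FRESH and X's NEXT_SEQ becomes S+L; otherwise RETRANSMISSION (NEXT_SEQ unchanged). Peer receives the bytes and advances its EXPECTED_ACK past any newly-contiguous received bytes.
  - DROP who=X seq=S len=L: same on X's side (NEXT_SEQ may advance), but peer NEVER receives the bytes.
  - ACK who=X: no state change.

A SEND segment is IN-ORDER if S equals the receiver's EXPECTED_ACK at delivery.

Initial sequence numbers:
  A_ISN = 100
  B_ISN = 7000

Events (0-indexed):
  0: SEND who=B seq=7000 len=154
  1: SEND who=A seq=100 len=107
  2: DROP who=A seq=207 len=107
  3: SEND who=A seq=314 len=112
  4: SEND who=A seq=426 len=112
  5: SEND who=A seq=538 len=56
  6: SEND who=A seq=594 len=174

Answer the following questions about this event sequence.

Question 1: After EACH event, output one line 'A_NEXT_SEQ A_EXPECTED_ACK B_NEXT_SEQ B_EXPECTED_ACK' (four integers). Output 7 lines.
100 7154 7154 100
207 7154 7154 207
314 7154 7154 207
426 7154 7154 207
538 7154 7154 207
594 7154 7154 207
768 7154 7154 207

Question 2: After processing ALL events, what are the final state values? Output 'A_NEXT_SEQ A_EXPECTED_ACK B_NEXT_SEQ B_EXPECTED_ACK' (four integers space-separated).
Answer: 768 7154 7154 207

Derivation:
After event 0: A_seq=100 A_ack=7154 B_seq=7154 B_ack=100
After event 1: A_seq=207 A_ack=7154 B_seq=7154 B_ack=207
After event 2: A_seq=314 A_ack=7154 B_seq=7154 B_ack=207
After event 3: A_seq=426 A_ack=7154 B_seq=7154 B_ack=207
After event 4: A_seq=538 A_ack=7154 B_seq=7154 B_ack=207
After event 5: A_seq=594 A_ack=7154 B_seq=7154 B_ack=207
After event 6: A_seq=768 A_ack=7154 B_seq=7154 B_ack=207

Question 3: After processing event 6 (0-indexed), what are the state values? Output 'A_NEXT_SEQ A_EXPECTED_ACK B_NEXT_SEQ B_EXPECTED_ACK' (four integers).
After event 0: A_seq=100 A_ack=7154 B_seq=7154 B_ack=100
After event 1: A_seq=207 A_ack=7154 B_seq=7154 B_ack=207
After event 2: A_seq=314 A_ack=7154 B_seq=7154 B_ack=207
After event 3: A_seq=426 A_ack=7154 B_seq=7154 B_ack=207
After event 4: A_seq=538 A_ack=7154 B_seq=7154 B_ack=207
After event 5: A_seq=594 A_ack=7154 B_seq=7154 B_ack=207
After event 6: A_seq=768 A_ack=7154 B_seq=7154 B_ack=207

768 7154 7154 207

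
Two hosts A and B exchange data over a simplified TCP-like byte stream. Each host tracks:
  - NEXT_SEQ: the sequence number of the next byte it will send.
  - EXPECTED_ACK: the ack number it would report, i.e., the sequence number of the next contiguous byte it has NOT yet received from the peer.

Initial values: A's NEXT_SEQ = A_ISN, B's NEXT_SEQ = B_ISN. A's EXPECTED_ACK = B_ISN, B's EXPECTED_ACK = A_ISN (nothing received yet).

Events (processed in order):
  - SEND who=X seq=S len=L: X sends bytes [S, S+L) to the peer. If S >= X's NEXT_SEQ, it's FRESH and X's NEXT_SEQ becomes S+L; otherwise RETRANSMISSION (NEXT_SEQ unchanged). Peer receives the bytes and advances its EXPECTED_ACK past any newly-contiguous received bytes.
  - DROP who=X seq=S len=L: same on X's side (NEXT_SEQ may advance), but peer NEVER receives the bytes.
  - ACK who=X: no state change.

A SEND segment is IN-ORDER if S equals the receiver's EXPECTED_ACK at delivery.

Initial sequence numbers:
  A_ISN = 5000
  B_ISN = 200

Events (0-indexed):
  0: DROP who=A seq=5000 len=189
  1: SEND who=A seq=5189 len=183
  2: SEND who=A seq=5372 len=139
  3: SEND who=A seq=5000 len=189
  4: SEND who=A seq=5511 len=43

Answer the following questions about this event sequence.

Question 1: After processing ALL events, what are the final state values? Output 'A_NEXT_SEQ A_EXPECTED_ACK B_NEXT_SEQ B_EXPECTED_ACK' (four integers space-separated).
Answer: 5554 200 200 5554

Derivation:
After event 0: A_seq=5189 A_ack=200 B_seq=200 B_ack=5000
After event 1: A_seq=5372 A_ack=200 B_seq=200 B_ack=5000
After event 2: A_seq=5511 A_ack=200 B_seq=200 B_ack=5000
After event 3: A_seq=5511 A_ack=200 B_seq=200 B_ack=5511
After event 4: A_seq=5554 A_ack=200 B_seq=200 B_ack=5554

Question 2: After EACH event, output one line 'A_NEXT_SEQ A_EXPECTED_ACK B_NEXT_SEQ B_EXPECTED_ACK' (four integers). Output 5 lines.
5189 200 200 5000
5372 200 200 5000
5511 200 200 5000
5511 200 200 5511
5554 200 200 5554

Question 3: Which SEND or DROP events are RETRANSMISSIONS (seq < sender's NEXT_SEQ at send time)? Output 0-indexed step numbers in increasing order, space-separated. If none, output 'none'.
Answer: 3

Derivation:
Step 0: DROP seq=5000 -> fresh
Step 1: SEND seq=5189 -> fresh
Step 2: SEND seq=5372 -> fresh
Step 3: SEND seq=5000 -> retransmit
Step 4: SEND seq=5511 -> fresh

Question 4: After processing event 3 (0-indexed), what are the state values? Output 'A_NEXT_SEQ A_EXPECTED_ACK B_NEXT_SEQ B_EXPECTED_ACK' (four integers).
After event 0: A_seq=5189 A_ack=200 B_seq=200 B_ack=5000
After event 1: A_seq=5372 A_ack=200 B_seq=200 B_ack=5000
After event 2: A_seq=5511 A_ack=200 B_seq=200 B_ack=5000
After event 3: A_seq=5511 A_ack=200 B_seq=200 B_ack=5511

5511 200 200 5511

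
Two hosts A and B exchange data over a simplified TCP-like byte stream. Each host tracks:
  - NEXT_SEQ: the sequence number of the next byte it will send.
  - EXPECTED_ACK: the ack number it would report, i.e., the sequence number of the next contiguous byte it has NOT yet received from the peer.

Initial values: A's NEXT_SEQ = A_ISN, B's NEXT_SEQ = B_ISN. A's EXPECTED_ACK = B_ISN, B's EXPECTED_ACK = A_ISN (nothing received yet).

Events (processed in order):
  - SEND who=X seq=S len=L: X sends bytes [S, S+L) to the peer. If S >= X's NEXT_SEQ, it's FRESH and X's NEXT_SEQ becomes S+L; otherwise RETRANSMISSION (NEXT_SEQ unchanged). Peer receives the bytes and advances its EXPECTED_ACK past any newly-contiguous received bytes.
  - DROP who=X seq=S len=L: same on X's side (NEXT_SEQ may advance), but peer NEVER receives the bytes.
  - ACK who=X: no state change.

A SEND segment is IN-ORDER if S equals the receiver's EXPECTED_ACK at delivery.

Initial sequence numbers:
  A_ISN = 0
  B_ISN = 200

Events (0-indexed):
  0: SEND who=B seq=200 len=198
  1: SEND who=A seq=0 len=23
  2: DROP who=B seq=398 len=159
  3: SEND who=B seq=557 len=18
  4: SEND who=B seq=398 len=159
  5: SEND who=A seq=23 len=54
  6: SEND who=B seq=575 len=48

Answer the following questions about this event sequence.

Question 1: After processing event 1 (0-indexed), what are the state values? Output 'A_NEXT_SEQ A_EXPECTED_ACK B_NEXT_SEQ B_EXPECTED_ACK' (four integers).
After event 0: A_seq=0 A_ack=398 B_seq=398 B_ack=0
After event 1: A_seq=23 A_ack=398 B_seq=398 B_ack=23

23 398 398 23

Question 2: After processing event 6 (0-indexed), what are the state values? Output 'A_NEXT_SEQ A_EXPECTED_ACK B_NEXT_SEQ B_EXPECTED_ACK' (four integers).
After event 0: A_seq=0 A_ack=398 B_seq=398 B_ack=0
After event 1: A_seq=23 A_ack=398 B_seq=398 B_ack=23
After event 2: A_seq=23 A_ack=398 B_seq=557 B_ack=23
After event 3: A_seq=23 A_ack=398 B_seq=575 B_ack=23
After event 4: A_seq=23 A_ack=575 B_seq=575 B_ack=23
After event 5: A_seq=77 A_ack=575 B_seq=575 B_ack=77
After event 6: A_seq=77 A_ack=623 B_seq=623 B_ack=77

77 623 623 77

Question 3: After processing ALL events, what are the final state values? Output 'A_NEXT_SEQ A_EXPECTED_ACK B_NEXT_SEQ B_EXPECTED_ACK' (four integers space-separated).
After event 0: A_seq=0 A_ack=398 B_seq=398 B_ack=0
After event 1: A_seq=23 A_ack=398 B_seq=398 B_ack=23
After event 2: A_seq=23 A_ack=398 B_seq=557 B_ack=23
After event 3: A_seq=23 A_ack=398 B_seq=575 B_ack=23
After event 4: A_seq=23 A_ack=575 B_seq=575 B_ack=23
After event 5: A_seq=77 A_ack=575 B_seq=575 B_ack=77
After event 6: A_seq=77 A_ack=623 B_seq=623 B_ack=77

Answer: 77 623 623 77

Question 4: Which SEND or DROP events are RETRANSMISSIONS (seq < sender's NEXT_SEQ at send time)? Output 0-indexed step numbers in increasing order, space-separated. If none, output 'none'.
Step 0: SEND seq=200 -> fresh
Step 1: SEND seq=0 -> fresh
Step 2: DROP seq=398 -> fresh
Step 3: SEND seq=557 -> fresh
Step 4: SEND seq=398 -> retransmit
Step 5: SEND seq=23 -> fresh
Step 6: SEND seq=575 -> fresh

Answer: 4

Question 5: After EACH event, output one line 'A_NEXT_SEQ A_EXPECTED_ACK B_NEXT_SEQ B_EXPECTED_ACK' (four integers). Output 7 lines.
0 398 398 0
23 398 398 23
23 398 557 23
23 398 575 23
23 575 575 23
77 575 575 77
77 623 623 77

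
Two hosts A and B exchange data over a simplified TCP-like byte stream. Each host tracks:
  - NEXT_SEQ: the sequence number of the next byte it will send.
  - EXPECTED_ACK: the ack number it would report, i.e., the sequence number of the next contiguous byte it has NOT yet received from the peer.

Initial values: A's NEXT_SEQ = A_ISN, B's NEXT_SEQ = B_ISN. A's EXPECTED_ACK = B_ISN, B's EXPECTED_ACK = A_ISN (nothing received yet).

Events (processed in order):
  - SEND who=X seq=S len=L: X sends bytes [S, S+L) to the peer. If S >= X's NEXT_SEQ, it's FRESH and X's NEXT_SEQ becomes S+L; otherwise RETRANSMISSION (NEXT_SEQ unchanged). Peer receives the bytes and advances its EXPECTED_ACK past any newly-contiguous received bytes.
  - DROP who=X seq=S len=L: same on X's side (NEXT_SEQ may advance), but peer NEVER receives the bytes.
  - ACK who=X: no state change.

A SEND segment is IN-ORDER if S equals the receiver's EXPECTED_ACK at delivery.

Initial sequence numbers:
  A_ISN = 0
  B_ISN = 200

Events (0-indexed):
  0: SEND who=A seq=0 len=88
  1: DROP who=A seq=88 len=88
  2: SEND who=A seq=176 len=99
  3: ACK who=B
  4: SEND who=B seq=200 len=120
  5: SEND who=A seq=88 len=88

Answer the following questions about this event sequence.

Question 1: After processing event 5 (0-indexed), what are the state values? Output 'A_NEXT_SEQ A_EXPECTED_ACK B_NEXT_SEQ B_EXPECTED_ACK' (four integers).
After event 0: A_seq=88 A_ack=200 B_seq=200 B_ack=88
After event 1: A_seq=176 A_ack=200 B_seq=200 B_ack=88
After event 2: A_seq=275 A_ack=200 B_seq=200 B_ack=88
After event 3: A_seq=275 A_ack=200 B_seq=200 B_ack=88
After event 4: A_seq=275 A_ack=320 B_seq=320 B_ack=88
After event 5: A_seq=275 A_ack=320 B_seq=320 B_ack=275

275 320 320 275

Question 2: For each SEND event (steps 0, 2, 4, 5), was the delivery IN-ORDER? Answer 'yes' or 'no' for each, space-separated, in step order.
Step 0: SEND seq=0 -> in-order
Step 2: SEND seq=176 -> out-of-order
Step 4: SEND seq=200 -> in-order
Step 5: SEND seq=88 -> in-order

Answer: yes no yes yes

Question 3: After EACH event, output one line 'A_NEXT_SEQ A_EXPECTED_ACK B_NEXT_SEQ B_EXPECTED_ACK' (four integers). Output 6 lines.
88 200 200 88
176 200 200 88
275 200 200 88
275 200 200 88
275 320 320 88
275 320 320 275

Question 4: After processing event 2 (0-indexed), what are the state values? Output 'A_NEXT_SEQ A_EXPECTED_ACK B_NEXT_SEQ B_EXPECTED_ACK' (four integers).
After event 0: A_seq=88 A_ack=200 B_seq=200 B_ack=88
After event 1: A_seq=176 A_ack=200 B_seq=200 B_ack=88
After event 2: A_seq=275 A_ack=200 B_seq=200 B_ack=88

275 200 200 88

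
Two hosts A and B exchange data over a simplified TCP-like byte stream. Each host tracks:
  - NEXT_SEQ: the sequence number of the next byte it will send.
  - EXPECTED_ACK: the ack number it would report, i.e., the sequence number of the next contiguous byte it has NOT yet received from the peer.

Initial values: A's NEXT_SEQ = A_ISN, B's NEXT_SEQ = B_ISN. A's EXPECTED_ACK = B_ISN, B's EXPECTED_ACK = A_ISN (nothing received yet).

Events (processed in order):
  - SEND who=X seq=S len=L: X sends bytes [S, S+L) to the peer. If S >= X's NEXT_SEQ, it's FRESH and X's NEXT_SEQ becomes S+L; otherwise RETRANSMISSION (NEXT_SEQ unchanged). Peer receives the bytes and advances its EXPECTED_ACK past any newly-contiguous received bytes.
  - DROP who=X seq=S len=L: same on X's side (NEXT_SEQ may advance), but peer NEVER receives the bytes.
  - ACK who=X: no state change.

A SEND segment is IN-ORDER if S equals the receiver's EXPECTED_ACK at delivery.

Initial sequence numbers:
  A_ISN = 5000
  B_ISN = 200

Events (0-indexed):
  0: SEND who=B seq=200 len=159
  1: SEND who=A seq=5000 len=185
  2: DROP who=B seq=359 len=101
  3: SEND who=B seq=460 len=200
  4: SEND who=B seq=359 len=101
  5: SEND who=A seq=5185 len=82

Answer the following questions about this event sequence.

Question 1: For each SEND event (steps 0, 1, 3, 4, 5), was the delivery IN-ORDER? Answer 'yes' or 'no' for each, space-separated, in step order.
Step 0: SEND seq=200 -> in-order
Step 1: SEND seq=5000 -> in-order
Step 3: SEND seq=460 -> out-of-order
Step 4: SEND seq=359 -> in-order
Step 5: SEND seq=5185 -> in-order

Answer: yes yes no yes yes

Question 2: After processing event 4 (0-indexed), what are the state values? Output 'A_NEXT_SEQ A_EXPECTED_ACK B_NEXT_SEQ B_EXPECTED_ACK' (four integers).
After event 0: A_seq=5000 A_ack=359 B_seq=359 B_ack=5000
After event 1: A_seq=5185 A_ack=359 B_seq=359 B_ack=5185
After event 2: A_seq=5185 A_ack=359 B_seq=460 B_ack=5185
After event 3: A_seq=5185 A_ack=359 B_seq=660 B_ack=5185
After event 4: A_seq=5185 A_ack=660 B_seq=660 B_ack=5185

5185 660 660 5185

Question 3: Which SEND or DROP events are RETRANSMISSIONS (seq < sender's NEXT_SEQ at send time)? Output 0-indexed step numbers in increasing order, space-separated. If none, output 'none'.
Answer: 4

Derivation:
Step 0: SEND seq=200 -> fresh
Step 1: SEND seq=5000 -> fresh
Step 2: DROP seq=359 -> fresh
Step 3: SEND seq=460 -> fresh
Step 4: SEND seq=359 -> retransmit
Step 5: SEND seq=5185 -> fresh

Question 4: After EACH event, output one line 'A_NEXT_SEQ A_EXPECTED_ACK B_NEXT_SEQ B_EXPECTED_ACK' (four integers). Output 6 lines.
5000 359 359 5000
5185 359 359 5185
5185 359 460 5185
5185 359 660 5185
5185 660 660 5185
5267 660 660 5267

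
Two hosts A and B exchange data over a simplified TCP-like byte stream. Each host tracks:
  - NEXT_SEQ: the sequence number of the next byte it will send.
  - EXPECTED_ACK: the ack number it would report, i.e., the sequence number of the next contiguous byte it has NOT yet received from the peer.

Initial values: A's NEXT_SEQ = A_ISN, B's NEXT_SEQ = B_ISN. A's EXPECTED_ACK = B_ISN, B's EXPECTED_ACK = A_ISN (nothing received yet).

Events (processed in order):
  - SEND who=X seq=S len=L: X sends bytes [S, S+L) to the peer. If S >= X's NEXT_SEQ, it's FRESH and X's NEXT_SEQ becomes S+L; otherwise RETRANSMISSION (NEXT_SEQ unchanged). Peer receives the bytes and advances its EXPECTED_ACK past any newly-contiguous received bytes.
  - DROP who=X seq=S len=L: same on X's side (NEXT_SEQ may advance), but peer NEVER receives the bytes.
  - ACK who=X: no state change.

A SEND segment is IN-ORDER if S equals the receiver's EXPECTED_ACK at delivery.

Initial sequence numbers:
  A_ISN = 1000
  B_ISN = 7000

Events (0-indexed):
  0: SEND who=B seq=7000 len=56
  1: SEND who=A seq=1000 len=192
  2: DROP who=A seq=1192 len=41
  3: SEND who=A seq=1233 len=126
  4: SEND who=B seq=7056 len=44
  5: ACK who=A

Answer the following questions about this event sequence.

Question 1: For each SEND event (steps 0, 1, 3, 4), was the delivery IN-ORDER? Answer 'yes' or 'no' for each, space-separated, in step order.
Step 0: SEND seq=7000 -> in-order
Step 1: SEND seq=1000 -> in-order
Step 3: SEND seq=1233 -> out-of-order
Step 4: SEND seq=7056 -> in-order

Answer: yes yes no yes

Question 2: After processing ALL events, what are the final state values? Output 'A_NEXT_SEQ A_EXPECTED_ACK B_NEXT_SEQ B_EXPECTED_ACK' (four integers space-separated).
After event 0: A_seq=1000 A_ack=7056 B_seq=7056 B_ack=1000
After event 1: A_seq=1192 A_ack=7056 B_seq=7056 B_ack=1192
After event 2: A_seq=1233 A_ack=7056 B_seq=7056 B_ack=1192
After event 3: A_seq=1359 A_ack=7056 B_seq=7056 B_ack=1192
After event 4: A_seq=1359 A_ack=7100 B_seq=7100 B_ack=1192
After event 5: A_seq=1359 A_ack=7100 B_seq=7100 B_ack=1192

Answer: 1359 7100 7100 1192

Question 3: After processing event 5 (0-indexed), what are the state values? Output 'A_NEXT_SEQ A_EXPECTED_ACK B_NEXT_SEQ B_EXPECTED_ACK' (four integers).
After event 0: A_seq=1000 A_ack=7056 B_seq=7056 B_ack=1000
After event 1: A_seq=1192 A_ack=7056 B_seq=7056 B_ack=1192
After event 2: A_seq=1233 A_ack=7056 B_seq=7056 B_ack=1192
After event 3: A_seq=1359 A_ack=7056 B_seq=7056 B_ack=1192
After event 4: A_seq=1359 A_ack=7100 B_seq=7100 B_ack=1192
After event 5: A_seq=1359 A_ack=7100 B_seq=7100 B_ack=1192

1359 7100 7100 1192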